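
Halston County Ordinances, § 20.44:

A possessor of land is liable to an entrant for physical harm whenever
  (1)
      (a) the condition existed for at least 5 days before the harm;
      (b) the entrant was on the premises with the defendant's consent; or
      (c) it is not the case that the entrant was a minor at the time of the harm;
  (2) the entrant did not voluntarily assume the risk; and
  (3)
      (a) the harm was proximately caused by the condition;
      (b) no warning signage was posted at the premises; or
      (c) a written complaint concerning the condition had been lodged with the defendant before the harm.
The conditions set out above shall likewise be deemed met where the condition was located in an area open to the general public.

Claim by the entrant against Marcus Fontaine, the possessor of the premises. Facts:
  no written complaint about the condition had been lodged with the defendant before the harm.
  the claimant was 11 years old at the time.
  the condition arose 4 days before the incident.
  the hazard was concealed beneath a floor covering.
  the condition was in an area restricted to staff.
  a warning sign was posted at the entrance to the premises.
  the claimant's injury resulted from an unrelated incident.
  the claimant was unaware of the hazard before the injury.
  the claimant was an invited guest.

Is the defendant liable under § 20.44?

(a) condition ≥5 days old — not met.
(b) consent to enter — satisfied.
(c) not (entrant a minor) — fails.
So (1) is satisfied (F OR T OR F).
(2) no assumed risk — holds.
(a) proximate cause — not met.
(b) no signage posted — fails.
(c) complaint lodged — not met.
So (3) is not satisfied (F OR F OR F).
Overall: T AND T AND F → false.
Exception (public area) — not satisfied.
Result: main false OR exception false → false.

No — not liable.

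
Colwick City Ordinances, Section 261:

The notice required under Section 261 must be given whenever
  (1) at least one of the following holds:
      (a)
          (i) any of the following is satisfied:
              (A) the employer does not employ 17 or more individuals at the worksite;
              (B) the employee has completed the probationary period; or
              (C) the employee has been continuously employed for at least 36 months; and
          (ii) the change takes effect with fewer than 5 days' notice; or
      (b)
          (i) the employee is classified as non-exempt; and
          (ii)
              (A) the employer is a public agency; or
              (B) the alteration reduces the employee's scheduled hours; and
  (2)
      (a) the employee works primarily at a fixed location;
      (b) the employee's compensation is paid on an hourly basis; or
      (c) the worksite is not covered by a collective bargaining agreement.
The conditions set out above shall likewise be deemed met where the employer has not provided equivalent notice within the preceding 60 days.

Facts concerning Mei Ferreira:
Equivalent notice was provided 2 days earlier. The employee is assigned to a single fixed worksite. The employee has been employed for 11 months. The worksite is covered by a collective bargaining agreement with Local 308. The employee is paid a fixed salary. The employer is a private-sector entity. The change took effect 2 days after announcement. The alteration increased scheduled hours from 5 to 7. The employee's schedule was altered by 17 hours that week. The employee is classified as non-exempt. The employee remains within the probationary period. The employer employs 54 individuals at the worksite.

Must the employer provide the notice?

No — not required.

(A) not (≥ 17 at site) — not satisfied.
(B) past probation — not met.
(C) tenure ≥ 36 mo. — not satisfied.
So (i) is not satisfied (F OR F OR F).
(ii) < 5 days' notice — satisfied.
(a) = F AND T = false.
(i) non-exempt — holds.
(A) public agency — fails.
(B) hours reduced — not met.
(ii) = F OR F = false.
So (b) is not satisfied (T AND F).
(1) = F OR F = false.
(a) fixed location — met.
(b) hourly-paid — not met.
(c) no CBA — fails.
(2): T OR F OR F → true.
Overall = F AND T = false.
Exception (no recent notice) — not satisfied.
Result: main false OR exception false → false.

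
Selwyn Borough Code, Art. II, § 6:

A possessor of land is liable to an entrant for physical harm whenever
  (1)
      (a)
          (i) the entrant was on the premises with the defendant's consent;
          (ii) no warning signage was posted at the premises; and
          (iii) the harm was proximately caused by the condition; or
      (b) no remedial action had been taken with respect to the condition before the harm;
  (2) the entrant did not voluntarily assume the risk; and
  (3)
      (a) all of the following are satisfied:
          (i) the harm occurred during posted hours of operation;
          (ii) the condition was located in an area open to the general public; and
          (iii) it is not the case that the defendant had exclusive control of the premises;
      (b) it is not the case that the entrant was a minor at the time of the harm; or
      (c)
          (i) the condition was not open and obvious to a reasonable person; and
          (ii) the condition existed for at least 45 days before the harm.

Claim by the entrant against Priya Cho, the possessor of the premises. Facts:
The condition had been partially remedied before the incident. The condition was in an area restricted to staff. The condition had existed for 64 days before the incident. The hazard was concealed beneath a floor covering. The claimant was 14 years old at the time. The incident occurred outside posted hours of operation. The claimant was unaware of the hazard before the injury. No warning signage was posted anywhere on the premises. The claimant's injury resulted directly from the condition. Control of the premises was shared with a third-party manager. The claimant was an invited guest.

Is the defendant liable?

(i) consent to enter — satisfied.
(ii) no signage posted — holds.
(iii) proximate cause — satisfied.
(a): T AND T AND T → true.
(b) no remedial action — fails.
(1) = T OR F = true.
(2) no assumed risk — met.
(i) during posted hours — not satisfied.
(ii) public area — not satisfied.
(iii) not (exclusive control) — holds.
(a): F AND F AND T → false.
(b) not (entrant a minor) — fails.
(i) not open/obvious — met.
(ii) condition ≥45 days old — met.
(c): T AND T → true.
(3): F OR F OR T → true.
So Overall is satisfied (T AND T AND T).

Yes — liable.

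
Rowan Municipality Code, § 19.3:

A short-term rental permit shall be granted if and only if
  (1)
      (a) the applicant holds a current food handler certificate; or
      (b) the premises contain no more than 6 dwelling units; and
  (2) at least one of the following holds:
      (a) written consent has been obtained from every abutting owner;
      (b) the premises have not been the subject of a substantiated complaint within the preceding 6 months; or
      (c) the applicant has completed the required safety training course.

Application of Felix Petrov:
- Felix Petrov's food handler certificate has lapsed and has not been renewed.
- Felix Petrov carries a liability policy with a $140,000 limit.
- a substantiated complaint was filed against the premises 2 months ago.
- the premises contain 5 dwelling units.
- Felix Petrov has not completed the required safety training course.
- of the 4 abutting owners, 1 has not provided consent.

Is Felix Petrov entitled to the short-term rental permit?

(a) food handler cert. — not satisfied.
(b) ≤ 6 units — met.
(1) = F OR T = true.
(a) all abutters consent — not met.
(b) no complaint in 6 mo. — not met.
(c) safety training — not met.
(2): F OR F OR F → false.
Overall = T AND F = false.

No — denied.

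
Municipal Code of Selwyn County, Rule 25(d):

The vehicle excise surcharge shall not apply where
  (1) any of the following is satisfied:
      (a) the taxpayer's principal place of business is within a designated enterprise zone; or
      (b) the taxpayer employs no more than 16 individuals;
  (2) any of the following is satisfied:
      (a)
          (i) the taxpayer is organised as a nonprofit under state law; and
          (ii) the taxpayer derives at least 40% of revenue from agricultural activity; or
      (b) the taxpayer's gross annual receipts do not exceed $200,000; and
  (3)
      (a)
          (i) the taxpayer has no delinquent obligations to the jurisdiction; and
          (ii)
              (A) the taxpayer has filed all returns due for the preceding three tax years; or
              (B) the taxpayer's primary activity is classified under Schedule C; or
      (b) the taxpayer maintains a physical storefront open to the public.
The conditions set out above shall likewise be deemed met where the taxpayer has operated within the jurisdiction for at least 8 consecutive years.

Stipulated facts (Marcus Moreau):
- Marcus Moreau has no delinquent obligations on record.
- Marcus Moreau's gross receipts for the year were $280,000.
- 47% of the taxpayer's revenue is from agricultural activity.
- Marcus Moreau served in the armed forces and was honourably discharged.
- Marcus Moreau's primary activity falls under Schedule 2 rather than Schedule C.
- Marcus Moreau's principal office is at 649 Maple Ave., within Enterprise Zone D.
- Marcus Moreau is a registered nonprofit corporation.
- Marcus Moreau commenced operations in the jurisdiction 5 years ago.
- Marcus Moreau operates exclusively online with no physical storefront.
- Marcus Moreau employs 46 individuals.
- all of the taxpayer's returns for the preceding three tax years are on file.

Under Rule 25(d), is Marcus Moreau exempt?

(a) in enterprise zone — met.
(b) ≤ 16 employees — not satisfied.
So (1) is satisfied (T OR F).
(i) nonprofit — met.
(ii) ≥40% agricultural — met.
(a) = T AND T = true.
(b) receipts ≤ $200,000 — fails.
(2): T OR F → true.
(i) no delinquency — satisfied.
(A) returns current — met.
(B) Schedule C activity — fails.
(ii): T OR F → true.
So (a) is satisfied (T AND T).
(b) has storefront — not satisfied.
(3) = T OR F = true.
Overall: T AND T AND T → true.
Exception (≥ 8 yrs in jurisdiction) — not satisfied.
Result: main true OR exception false → true.

Yes — exempt.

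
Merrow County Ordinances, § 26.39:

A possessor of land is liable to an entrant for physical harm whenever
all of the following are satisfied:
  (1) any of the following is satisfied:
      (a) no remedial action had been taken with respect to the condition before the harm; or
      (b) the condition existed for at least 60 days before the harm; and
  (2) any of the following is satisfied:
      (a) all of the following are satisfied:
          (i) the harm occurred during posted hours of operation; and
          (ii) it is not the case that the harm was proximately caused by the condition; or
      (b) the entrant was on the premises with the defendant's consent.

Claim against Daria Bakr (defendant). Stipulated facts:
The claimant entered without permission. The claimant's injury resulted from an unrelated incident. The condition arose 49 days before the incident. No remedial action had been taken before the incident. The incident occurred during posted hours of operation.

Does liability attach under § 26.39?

Yes — liable.

(a) no remedial action — holds.
(b) condition ≥60 days old — not met.
So (1) is satisfied (T OR F).
(i) during posted hours — holds.
(ii) not (proximate cause) — met.
(a): T AND T → true.
(b) consent to enter — not satisfied.
So (2) is satisfied (T OR F).
So Overall is satisfied (T AND T).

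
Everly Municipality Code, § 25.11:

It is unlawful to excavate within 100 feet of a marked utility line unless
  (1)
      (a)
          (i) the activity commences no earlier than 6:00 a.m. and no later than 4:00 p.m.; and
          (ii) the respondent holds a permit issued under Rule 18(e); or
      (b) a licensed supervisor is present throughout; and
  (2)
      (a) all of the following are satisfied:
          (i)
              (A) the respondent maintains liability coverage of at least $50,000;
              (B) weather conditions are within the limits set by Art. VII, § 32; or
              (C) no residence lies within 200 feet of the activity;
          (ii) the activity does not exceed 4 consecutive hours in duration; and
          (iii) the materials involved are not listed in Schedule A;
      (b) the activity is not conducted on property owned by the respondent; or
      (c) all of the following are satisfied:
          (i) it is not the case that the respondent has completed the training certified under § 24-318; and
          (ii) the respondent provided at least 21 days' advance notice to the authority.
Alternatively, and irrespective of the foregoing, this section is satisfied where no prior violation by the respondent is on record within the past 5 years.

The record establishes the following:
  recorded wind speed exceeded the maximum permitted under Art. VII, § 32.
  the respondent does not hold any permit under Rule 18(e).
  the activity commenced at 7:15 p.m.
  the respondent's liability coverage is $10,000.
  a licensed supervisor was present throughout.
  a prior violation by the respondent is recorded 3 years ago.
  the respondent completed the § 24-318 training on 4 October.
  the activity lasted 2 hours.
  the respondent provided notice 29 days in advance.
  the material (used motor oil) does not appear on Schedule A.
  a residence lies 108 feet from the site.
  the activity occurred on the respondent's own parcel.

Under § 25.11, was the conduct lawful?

(i) start within hours — not met.
(ii) holds permit — fails.
(a): F AND F → false.
(b) supervisor present — satisfied.
(1) = F OR T = true.
(A) coverage ≥ $50,000 — fails.
(B) weather ok — not satisfied.
(C) no residence in 200 ft — fails.
(i): F OR F OR F → false.
(ii) ≤ 4 hrs duration — met.
(iii) not (Schedule A material) — met.
(a): F AND T AND T → false.
(b) not (own property) — not met.
(i) not (training certified) — not met.
(ii) ≥21 days' notice — holds.
(c) = F AND T = false.
(2) = F OR F OR F = false.
Overall: T AND F → false.
Exception (no prior violation) — not satisfied.
Result: main false OR exception false → false.

No — unlawful.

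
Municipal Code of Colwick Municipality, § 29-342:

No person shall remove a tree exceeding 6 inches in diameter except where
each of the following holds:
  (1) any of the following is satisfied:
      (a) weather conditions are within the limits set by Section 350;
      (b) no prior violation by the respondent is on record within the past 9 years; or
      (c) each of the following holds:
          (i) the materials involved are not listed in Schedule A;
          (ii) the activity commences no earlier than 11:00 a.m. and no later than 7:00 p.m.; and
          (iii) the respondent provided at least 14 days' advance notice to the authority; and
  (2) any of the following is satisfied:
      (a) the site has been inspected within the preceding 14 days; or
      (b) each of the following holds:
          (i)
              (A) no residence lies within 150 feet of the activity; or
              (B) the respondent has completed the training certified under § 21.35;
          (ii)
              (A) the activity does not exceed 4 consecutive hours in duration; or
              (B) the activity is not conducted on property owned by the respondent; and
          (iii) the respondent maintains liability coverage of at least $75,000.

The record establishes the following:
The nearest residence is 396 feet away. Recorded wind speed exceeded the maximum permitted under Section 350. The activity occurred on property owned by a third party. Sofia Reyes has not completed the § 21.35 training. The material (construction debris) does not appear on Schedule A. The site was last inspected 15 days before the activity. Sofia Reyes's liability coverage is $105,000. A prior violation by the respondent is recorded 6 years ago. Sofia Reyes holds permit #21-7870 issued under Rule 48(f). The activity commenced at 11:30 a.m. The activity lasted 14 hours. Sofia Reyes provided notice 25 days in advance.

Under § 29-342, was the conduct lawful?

(a) weather ok — not satisfied.
(b) no prior violation — fails.
(i) not (Schedule A material) — satisfied.
(ii) start within hours — met.
(iii) ≥14 days' notice — satisfied.
So (c) is satisfied (T AND T AND T).
So (1) is satisfied (F OR F OR T).
(a) site inspected — not met.
(A) no residence in 150 ft — holds.
(B) training certified — fails.
(i) = T OR F = true.
(A) ≤ 4 hrs duration — fails.
(B) not (own property) — satisfied.
(ii): F OR T → true.
(iii) coverage ≥ $75,000 — met.
So (b) is satisfied (T AND T AND T).
(2) = F OR T = true.
Overall: T AND T → true.

Yes — lawful.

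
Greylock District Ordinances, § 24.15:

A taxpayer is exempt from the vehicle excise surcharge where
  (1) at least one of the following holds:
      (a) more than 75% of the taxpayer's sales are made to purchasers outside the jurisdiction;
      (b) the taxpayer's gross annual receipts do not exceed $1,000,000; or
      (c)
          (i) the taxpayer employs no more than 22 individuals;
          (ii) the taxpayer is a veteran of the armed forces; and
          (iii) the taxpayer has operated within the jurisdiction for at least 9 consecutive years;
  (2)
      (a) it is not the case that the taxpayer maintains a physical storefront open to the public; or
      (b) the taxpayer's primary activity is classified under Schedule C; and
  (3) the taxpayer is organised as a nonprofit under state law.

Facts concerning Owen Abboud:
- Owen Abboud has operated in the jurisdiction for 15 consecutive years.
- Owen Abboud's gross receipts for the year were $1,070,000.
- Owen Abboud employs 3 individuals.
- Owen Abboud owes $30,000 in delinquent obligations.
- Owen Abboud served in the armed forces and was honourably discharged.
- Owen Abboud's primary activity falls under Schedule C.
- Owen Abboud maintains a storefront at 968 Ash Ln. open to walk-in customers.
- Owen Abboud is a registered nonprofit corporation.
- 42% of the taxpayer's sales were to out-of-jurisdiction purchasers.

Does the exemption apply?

Yes — exempt.

(a) >75% out-of-jur. sales — not met.
(b) receipts ≤ $1,000,000 — fails.
(i) ≤ 22 employees — met.
(ii) veteran — met.
(iii) ≥ 9 yrs in jurisdiction — met.
So (c) is satisfied (T AND T AND T).
(1) = F OR F OR T = true.
(a) not (has storefront) — fails.
(b) Schedule C activity — holds.
(2): F OR T → true.
(3) nonprofit — holds.
So Overall is satisfied (T AND T AND T).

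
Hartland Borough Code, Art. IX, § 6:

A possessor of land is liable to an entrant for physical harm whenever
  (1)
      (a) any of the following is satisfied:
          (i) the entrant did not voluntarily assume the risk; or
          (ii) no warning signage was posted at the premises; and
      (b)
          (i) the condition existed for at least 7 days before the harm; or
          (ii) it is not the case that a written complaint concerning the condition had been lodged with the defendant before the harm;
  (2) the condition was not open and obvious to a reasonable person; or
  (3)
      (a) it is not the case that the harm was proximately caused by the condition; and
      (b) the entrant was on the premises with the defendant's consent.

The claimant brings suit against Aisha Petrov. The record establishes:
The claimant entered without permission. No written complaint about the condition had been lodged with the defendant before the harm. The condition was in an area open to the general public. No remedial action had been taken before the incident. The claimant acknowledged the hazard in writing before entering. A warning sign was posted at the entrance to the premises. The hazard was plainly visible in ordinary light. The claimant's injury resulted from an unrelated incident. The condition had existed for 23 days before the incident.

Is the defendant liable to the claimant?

(i) no assumed risk — not satisfied.
(ii) no signage posted — not met.
So (a) is not satisfied (F OR F).
(i) condition ≥7 days old — met.
(ii) not (complaint lodged) — holds.
(b): T OR T → true.
(1) = F AND T = false.
(2) not open/obvious — fails.
(a) not (proximate cause) — holds.
(b) consent to enter — not met.
(3) = T AND F = false.
So Overall is not satisfied (F OR F OR F).

No — not liable.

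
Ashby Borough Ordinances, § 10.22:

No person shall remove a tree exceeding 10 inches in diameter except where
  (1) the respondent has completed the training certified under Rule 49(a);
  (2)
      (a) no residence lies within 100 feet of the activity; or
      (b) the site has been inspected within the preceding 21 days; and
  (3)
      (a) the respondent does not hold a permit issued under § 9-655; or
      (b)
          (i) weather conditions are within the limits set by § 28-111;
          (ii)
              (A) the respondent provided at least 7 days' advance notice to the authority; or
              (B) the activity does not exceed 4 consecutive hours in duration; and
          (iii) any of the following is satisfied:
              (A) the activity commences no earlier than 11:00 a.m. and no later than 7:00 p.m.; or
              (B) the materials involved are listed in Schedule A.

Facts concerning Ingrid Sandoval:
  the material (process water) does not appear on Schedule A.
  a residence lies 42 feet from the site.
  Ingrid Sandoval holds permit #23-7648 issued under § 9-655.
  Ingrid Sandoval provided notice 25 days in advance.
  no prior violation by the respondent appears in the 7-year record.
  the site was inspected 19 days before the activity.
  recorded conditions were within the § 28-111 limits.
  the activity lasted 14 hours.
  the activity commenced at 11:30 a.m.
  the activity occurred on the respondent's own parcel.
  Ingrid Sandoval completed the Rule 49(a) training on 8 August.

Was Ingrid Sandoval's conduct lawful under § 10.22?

Yes — lawful.

(1) training certified — holds.
(a) no residence in 100 ft — fails.
(b) site inspected — holds.
So (2) is satisfied (F OR T).
(a) not (holds permit) — not met.
(i) weather ok — holds.
(A) ≥7 days' notice — satisfied.
(B) ≤ 4 hrs duration — not satisfied.
(ii) = T OR F = true.
(A) start within hours — satisfied.
(B) Schedule A material — not met.
(iii): T OR F → true.
(b) = T AND T AND T = true.
So (3) is satisfied (F OR T).
Overall = T AND T AND T = true.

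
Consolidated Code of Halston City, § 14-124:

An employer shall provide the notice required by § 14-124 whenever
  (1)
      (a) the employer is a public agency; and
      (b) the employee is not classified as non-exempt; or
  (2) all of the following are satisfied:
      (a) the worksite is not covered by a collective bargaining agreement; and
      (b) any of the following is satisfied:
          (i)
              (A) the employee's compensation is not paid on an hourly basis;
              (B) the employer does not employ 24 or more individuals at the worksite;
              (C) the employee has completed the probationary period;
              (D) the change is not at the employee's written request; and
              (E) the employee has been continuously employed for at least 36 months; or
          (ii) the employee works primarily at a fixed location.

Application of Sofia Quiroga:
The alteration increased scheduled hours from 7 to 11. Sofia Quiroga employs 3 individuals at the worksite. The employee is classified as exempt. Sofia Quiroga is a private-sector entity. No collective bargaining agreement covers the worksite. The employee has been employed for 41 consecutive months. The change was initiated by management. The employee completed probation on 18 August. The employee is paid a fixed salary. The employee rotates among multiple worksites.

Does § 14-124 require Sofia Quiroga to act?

Yes — required.

(a) public agency — not met.
(b) not (non-exempt) — met.
(1) = F AND T = false.
(a) no CBA — holds.
(A) not (hourly-paid) — met.
(B) not (≥ 24 at site) — met.
(C) past probation — satisfied.
(D) not employee-requested — holds.
(E) tenure ≥ 36 mo. — satisfied.
So (i) is satisfied (T AND T AND T AND T AND T).
(ii) fixed location — fails.
So (b) is satisfied (T OR F).
(2) = T AND T = true.
So Overall is satisfied (F OR T).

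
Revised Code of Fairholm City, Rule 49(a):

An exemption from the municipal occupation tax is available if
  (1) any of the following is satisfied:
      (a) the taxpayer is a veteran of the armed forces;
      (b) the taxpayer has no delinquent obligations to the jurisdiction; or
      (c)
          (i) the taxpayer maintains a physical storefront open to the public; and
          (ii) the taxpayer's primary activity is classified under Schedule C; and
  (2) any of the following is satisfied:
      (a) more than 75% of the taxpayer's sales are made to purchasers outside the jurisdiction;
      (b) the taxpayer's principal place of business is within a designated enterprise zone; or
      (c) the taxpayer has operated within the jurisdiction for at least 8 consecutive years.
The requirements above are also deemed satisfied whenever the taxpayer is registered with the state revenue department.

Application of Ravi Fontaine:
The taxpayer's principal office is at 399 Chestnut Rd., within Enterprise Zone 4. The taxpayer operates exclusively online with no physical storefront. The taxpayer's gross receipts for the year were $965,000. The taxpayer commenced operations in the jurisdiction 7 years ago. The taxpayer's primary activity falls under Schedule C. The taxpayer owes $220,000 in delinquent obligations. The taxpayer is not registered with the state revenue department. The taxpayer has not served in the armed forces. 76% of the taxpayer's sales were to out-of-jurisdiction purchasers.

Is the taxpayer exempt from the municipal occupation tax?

No — not exempt.

(a) veteran — not satisfied.
(b) no delinquency — not satisfied.
(i) has storefront — fails.
(ii) Schedule C activity — met.
So (c) is not satisfied (F AND T).
(1): F OR F OR F → false.
(a) >75% out-of-jur. sales — holds.
(b) in enterprise zone — met.
(c) ≥ 8 yrs in jurisdiction — fails.
So (2) is satisfied (T OR T OR F).
So Overall is not satisfied (F AND T).
Exception (state-registered) — not satisfied.
Result: main false OR exception false → false.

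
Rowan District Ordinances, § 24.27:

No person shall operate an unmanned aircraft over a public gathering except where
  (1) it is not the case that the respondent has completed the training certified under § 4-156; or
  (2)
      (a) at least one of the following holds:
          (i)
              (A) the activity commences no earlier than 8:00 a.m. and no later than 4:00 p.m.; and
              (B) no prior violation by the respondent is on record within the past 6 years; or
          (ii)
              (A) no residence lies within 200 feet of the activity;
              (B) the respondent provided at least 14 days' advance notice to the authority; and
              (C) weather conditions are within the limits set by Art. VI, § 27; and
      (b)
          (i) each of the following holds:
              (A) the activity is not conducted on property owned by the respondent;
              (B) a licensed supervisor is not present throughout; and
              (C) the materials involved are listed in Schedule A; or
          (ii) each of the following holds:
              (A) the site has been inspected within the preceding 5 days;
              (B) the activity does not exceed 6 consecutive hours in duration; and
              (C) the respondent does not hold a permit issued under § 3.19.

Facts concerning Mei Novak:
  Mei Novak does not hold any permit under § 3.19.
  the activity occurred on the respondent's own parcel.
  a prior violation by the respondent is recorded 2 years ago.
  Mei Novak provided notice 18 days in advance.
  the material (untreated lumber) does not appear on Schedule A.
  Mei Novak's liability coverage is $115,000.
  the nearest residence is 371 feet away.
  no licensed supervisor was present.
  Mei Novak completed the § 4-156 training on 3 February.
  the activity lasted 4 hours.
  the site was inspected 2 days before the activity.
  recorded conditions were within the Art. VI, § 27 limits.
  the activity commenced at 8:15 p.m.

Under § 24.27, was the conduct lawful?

Yes — lawful.

(1) not (training certified) — not satisfied.
(A) start within hours — not satisfied.
(B) no prior violation — not met.
(i) = F AND F = false.
(A) no residence in 200 ft — met.
(B) ≥14 days' notice — holds.
(C) weather ok — satisfied.
(ii) = T AND T AND T = true.
So (a) is satisfied (F OR T).
(A) not (own property) — not satisfied.
(B) not (supervisor present) — satisfied.
(C) Schedule A material — not satisfied.
(i) = F AND T AND F = false.
(A) site inspected — holds.
(B) ≤ 6 hrs duration — holds.
(C) not (holds permit) — met.
(ii): T AND T AND T → true.
(b) = F OR T = true.
So (2) is satisfied (T AND T).
Overall: F OR T → true.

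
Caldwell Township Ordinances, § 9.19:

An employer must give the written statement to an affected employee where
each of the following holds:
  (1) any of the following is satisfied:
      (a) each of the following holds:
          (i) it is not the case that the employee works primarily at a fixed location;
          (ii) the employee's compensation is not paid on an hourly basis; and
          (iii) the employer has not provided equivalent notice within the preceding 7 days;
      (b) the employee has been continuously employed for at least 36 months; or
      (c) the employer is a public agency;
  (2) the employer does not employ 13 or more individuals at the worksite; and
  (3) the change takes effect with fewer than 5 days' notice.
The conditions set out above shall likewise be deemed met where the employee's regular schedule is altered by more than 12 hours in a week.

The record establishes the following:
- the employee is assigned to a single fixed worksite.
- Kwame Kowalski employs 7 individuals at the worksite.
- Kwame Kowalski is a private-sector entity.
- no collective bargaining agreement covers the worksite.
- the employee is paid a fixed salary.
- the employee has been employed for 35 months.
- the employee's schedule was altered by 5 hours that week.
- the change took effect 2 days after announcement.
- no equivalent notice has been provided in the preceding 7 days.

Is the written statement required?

No — not required.

(i) not (fixed location) — not satisfied.
(ii) not (hourly-paid) — met.
(iii) no recent notice — met.
So (a) is not satisfied (F AND T AND T).
(b) tenure ≥ 36 mo. — fails.
(c) public agency — not satisfied.
(1) = F OR F OR F = false.
(2) not (≥ 13 at site) — satisfied.
(3) < 5 days' notice — met.
Overall: F AND T AND T → false.
Exception (schedule shift > 12h) — not satisfied.
Result: main false OR exception false → false.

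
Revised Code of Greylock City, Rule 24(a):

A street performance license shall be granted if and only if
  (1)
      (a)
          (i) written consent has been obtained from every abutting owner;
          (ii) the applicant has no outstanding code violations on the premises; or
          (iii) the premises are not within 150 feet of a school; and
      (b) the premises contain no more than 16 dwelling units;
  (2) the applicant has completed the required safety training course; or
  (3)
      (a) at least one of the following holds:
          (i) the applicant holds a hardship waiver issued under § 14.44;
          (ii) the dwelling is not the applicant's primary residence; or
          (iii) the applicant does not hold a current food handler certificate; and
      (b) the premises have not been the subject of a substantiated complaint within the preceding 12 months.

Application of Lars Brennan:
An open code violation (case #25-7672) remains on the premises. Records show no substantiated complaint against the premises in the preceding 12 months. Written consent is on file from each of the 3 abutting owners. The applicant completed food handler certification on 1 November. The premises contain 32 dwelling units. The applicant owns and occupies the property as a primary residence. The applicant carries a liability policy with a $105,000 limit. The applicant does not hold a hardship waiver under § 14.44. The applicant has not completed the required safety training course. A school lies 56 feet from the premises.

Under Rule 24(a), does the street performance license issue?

(i) all abutters consent — holds.
(ii) no code violations — not met.
(iii) ≥150 ft from school — not met.
So (a) is satisfied (T OR F OR F).
(b) ≤ 16 units — not met.
So (1) is not satisfied (T AND F).
(2) safety training — not satisfied.
(i) hardship waiver — fails.
(ii) not (primary residence) — fails.
(iii) not (food handler cert.) — not satisfied.
(a): F OR F OR F → false.
(b) no complaint in 12 mo. — holds.
So (3) is not satisfied (F AND T).
So Overall is not satisfied (F OR F OR F).

No — denied.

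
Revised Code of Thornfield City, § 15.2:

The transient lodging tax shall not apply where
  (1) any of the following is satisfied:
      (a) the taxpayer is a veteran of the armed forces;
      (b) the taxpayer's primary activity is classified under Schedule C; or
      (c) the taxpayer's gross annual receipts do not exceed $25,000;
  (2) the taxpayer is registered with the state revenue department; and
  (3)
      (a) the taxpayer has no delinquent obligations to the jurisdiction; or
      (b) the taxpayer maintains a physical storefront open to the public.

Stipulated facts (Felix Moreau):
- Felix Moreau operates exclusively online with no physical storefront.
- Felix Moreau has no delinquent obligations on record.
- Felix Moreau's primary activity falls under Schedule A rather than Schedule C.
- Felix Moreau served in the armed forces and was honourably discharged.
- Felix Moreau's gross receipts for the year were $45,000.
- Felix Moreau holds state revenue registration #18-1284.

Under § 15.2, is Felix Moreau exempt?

(a) veteran — holds.
(b) Schedule C activity — not satisfied.
(c) receipts ≤ $25,000 — fails.
(1) = T OR F OR F = true.
(2) state-registered — satisfied.
(a) no delinquency — met.
(b) has storefront — not met.
(3) = T OR F = true.
Overall: T AND T AND T → true.

Yes — exempt.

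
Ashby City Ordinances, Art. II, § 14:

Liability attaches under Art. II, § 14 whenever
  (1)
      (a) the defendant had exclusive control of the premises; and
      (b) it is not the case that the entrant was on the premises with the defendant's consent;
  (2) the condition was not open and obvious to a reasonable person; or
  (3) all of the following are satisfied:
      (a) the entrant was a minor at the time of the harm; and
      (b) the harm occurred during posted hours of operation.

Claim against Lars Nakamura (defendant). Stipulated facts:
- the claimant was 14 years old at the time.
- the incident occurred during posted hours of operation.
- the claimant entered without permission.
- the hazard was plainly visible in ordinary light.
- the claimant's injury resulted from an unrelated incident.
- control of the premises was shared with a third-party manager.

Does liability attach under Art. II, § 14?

Yes — liable.

(a) exclusive control — fails.
(b) not (consent to enter) — satisfied.
So (1) is not satisfied (F AND T).
(2) not open/obvious — not met.
(a) entrant a minor — met.
(b) during posted hours — met.
(3): T AND T → true.
So Overall is satisfied (F OR F OR T).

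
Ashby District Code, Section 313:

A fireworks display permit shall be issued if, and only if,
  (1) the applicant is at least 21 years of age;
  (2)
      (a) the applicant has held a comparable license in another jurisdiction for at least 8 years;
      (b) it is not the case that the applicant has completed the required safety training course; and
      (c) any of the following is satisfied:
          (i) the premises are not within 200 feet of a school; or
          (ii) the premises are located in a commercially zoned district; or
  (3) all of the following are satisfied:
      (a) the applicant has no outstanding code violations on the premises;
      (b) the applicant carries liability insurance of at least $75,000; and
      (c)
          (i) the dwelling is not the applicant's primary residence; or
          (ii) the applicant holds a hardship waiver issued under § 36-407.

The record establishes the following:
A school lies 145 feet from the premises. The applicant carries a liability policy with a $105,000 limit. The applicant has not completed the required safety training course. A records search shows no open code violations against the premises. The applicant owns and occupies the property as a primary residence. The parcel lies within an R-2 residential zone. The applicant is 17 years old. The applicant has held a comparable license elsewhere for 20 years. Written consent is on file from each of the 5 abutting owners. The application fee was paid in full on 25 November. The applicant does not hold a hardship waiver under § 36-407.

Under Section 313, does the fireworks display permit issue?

(1) age ≥ 21 — fails.
(a) prior license ≥ 8 yr — holds.
(b) not (safety training) — met.
(i) ≥200 ft from school — fails.
(ii) commercially zoned — fails.
(c) = F OR F = false.
(2) = T AND T AND F = false.
(a) no code violations — satisfied.
(b) insurance ≥ $75,000 — satisfied.
(i) not (primary residence) — not met.
(ii) hardship waiver — not satisfied.
So (c) is not satisfied (F OR F).
(3) = T AND T AND F = false.
Overall = F OR F OR F = false.

No — denied.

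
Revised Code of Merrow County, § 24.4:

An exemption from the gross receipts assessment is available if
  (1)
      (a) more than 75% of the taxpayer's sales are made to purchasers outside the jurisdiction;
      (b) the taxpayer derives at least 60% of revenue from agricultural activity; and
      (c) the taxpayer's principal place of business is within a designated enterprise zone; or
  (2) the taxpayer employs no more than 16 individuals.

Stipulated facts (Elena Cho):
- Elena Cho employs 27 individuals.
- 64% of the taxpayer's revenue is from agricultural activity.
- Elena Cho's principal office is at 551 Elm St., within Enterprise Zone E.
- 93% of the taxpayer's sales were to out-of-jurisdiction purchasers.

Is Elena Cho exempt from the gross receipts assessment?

Yes — exempt.

(a) >75% out-of-jur. sales — satisfied.
(b) ≥60% agricultural — met.
(c) in enterprise zone — met.
(1) = T AND T AND T = true.
(2) ≤ 16 employees — fails.
Overall: T OR F → true.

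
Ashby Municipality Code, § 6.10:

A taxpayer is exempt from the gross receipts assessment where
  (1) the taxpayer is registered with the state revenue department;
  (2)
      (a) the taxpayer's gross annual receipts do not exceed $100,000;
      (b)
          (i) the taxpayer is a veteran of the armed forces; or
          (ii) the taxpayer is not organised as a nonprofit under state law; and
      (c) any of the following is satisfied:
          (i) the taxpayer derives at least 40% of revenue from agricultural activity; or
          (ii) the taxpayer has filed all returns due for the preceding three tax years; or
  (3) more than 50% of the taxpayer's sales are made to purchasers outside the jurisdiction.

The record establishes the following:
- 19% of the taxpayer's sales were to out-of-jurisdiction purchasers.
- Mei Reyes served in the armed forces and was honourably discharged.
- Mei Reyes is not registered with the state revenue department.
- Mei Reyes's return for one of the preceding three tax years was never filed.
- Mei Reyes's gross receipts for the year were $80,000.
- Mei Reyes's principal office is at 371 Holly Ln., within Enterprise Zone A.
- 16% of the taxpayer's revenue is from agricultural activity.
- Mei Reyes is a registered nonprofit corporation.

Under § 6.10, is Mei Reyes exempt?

No — not exempt.

(1) state-registered — not met.
(a) receipts ≤ $100,000 — holds.
(i) veteran — satisfied.
(ii) not (nonprofit) — not met.
(b): T OR F → true.
(i) ≥40% agricultural — not satisfied.
(ii) returns current — fails.
(c) = F OR F = false.
(2): T AND T AND F → false.
(3) >50% out-of-jur. sales — not met.
So Overall is not satisfied (F OR F OR F).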